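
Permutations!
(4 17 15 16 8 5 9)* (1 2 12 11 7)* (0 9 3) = [9, 2, 12, 0, 17, 3, 6, 1, 5, 4, 10, 7, 11, 13, 14, 16, 8, 15] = (0 9 4 17 15 16 8 5 3)(1 2 12 11 7)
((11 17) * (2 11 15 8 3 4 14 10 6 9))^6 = (2 4 11 14 17 10 15 6 8 9 3)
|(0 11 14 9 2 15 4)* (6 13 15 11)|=20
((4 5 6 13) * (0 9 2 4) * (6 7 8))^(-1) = ((0 9 2 4 5 7 8 6 13))^(-1) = (0 13 6 8 7 5 4 2 9)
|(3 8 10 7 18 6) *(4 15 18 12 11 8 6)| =30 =|(3 6)(4 15 18)(7 12 11 8 10)|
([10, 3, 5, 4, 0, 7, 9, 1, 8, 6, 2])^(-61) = [5, 0, 1, 10, 2, 3, 9, 4, 8, 6, 7]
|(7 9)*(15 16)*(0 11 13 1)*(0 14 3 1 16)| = |(0 11 13 16 15)(1 14 3)(7 9)| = 30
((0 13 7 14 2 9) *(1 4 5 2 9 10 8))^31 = (0 13 7 14 9)(1 4 5 2 10 8) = ((0 13 7 14 9)(1 4 5 2 10 8))^31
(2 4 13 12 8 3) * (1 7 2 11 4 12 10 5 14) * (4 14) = (1 7 2 12 8 3 11 14)(4 13 10 5) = [0, 7, 12, 11, 13, 4, 6, 2, 3, 9, 5, 14, 8, 10, 1]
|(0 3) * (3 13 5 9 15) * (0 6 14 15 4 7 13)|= |(3 6 14 15)(4 7 13 5 9)|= 20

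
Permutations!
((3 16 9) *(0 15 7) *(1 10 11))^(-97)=(0 7 15)(1 11 10)(3 9 16)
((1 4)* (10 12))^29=(1 4)(10 12)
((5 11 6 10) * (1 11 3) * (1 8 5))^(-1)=((1 11 6 10)(3 8 5))^(-1)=(1 10 6 11)(3 5 8)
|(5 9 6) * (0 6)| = |(0 6 5 9)| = 4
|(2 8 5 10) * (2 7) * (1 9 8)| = 7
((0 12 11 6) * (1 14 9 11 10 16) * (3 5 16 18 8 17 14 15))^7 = (0 9 8 12 11 17 10 6 14 18)(1 3 16 15 5)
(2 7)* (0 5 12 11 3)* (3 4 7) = (0 5 12 11 4 7 2 3) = [5, 1, 3, 0, 7, 12, 6, 2, 8, 9, 10, 4, 11]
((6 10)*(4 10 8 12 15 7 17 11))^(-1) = ((4 10 6 8 12 15 7 17 11))^(-1) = (4 11 17 7 15 12 8 6 10)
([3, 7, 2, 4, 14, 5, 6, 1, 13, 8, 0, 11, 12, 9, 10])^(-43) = (0 4 10 3 14)(1 7)(8 9 13)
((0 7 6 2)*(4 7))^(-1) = ((0 4 7 6 2))^(-1) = (0 2 6 7 4)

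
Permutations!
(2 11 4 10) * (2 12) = (2 11 4 10 12) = [0, 1, 11, 3, 10, 5, 6, 7, 8, 9, 12, 4, 2]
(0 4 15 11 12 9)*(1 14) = (0 4 15 11 12 9)(1 14) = [4, 14, 2, 3, 15, 5, 6, 7, 8, 0, 10, 12, 9, 13, 1, 11]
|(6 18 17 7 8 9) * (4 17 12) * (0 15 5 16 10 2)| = |(0 15 5 16 10 2)(4 17 7 8 9 6 18 12)| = 24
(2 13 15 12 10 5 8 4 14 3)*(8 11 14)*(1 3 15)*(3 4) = (1 4 8 3 2 13)(5 11 14 15 12 10) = [0, 4, 13, 2, 8, 11, 6, 7, 3, 9, 5, 14, 10, 1, 15, 12]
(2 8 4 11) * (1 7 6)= (1 7 6)(2 8 4 11)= [0, 7, 8, 3, 11, 5, 1, 6, 4, 9, 10, 2]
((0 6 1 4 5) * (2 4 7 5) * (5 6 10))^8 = ((0 10 5)(1 7 6)(2 4))^8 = (0 5 10)(1 6 7)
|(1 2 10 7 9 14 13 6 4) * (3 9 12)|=|(1 2 10 7 12 3 9 14 13 6 4)|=11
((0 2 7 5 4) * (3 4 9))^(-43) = (0 4 3 9 5 7 2)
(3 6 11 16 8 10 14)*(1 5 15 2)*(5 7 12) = (1 7 12 5 15 2)(3 6 11 16 8 10 14) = [0, 7, 1, 6, 4, 15, 11, 12, 10, 9, 14, 16, 5, 13, 3, 2, 8]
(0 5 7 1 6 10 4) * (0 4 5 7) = (0 7 1 6 10 5) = [7, 6, 2, 3, 4, 0, 10, 1, 8, 9, 5]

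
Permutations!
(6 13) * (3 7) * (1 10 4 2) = (1 10 4 2)(3 7)(6 13) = [0, 10, 1, 7, 2, 5, 13, 3, 8, 9, 4, 11, 12, 6]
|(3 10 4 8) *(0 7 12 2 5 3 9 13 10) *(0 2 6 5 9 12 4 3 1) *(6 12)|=35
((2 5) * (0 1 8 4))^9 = (0 1 8 4)(2 5)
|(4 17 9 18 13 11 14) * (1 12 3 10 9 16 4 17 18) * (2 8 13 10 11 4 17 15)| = 26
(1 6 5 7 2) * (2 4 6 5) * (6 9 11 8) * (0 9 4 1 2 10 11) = (0 9)(1 5 7)(6 10 11 8) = [9, 5, 2, 3, 4, 7, 10, 1, 6, 0, 11, 8]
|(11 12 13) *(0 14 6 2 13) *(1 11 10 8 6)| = |(0 14 1 11 12)(2 13 10 8 6)| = 5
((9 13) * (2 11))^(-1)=((2 11)(9 13))^(-1)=(2 11)(9 13)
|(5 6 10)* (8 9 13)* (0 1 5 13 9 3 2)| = |(0 1 5 6 10 13 8 3 2)| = 9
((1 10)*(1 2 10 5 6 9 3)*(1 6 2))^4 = ((1 5 2 10)(3 6 9))^4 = (10)(3 6 9)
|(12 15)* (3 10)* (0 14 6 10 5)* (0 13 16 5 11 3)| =12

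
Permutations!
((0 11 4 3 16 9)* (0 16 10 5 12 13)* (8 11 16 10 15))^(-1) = (0 13 12 5 10 9 16)(3 4 11 8 15)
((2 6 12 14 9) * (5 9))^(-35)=((2 6 12 14 5 9))^(-35)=(2 6 12 14 5 9)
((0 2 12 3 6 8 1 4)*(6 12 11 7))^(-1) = ((0 2 11 7 6 8 1 4)(3 12))^(-1) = (0 4 1 8 6 7 11 2)(3 12)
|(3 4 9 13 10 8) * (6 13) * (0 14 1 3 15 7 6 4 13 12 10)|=30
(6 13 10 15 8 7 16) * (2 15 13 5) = (2 15 8 7 16 6 5)(10 13) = [0, 1, 15, 3, 4, 2, 5, 16, 7, 9, 13, 11, 12, 10, 14, 8, 6]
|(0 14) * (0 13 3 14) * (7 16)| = |(3 14 13)(7 16)| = 6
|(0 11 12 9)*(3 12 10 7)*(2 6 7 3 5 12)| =|(0 11 10 3 2 6 7 5 12 9)| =10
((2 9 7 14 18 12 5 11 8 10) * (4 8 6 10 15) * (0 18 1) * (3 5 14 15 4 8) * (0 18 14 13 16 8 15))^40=(0 16 6 14 8 10 1 4 2 18 3 9 12 5 7 13 11)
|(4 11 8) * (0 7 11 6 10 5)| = 8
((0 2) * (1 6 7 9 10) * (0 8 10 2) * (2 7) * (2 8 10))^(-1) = (1 10 2 8 6)(7 9)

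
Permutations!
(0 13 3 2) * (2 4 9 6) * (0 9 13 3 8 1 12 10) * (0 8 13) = (13)(0 3 4)(1 12 10 8)(2 9 6) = [3, 12, 9, 4, 0, 5, 2, 7, 1, 6, 8, 11, 10, 13]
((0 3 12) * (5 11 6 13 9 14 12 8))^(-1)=((0 3 8 5 11 6 13 9 14 12))^(-1)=(0 12 14 9 13 6 11 5 8 3)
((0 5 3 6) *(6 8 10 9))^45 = (0 8 6 3 9 5 10)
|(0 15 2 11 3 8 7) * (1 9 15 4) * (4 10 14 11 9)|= |(0 10 14 11 3 8 7)(1 4)(2 9 15)|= 42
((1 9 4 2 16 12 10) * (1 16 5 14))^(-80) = (1 5 4)(2 9 14)(10 16 12)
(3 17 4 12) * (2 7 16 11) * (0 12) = [12, 1, 7, 17, 0, 5, 6, 16, 8, 9, 10, 2, 3, 13, 14, 15, 11, 4] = (0 12 3 17 4)(2 7 16 11)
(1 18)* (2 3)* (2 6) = (1 18)(2 3 6) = [0, 18, 3, 6, 4, 5, 2, 7, 8, 9, 10, 11, 12, 13, 14, 15, 16, 17, 1]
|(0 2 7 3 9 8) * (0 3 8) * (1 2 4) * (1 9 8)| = 6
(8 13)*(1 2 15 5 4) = (1 2 15 5 4)(8 13) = [0, 2, 15, 3, 1, 4, 6, 7, 13, 9, 10, 11, 12, 8, 14, 5]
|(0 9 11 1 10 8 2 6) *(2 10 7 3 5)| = 18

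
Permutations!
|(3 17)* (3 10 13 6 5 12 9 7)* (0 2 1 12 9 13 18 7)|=40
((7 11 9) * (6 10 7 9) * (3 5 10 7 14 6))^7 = (14)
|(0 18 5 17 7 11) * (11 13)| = 7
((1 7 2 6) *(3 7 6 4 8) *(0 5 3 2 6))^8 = (0 3 6)(1 5 7)(2 8 4)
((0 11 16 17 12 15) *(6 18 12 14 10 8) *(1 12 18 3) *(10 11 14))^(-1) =(18)(0 15 12 1 3 6 8 10 17 16 11 14)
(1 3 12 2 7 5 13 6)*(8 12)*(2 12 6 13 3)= (13)(1 2 7 5 3 8 6)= [0, 2, 7, 8, 4, 3, 1, 5, 6, 9, 10, 11, 12, 13]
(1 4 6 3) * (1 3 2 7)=[0, 4, 7, 3, 6, 5, 2, 1]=(1 4 6 2 7)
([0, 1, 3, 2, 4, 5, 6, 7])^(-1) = [0, 1, 3, 2, 4, 5, 6, 7]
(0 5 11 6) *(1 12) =(0 5 11 6)(1 12) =[5, 12, 2, 3, 4, 11, 0, 7, 8, 9, 10, 6, 1]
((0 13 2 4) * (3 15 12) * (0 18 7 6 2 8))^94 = (0 13 8)(2 6 7 18 4)(3 15 12)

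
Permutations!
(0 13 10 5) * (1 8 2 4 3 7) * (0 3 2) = (0 13 10 5 3 7 1 8)(2 4) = [13, 8, 4, 7, 2, 3, 6, 1, 0, 9, 5, 11, 12, 10]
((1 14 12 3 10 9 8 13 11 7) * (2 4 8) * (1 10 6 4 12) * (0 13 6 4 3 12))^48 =(14)(0 2 9 10 7 11 13)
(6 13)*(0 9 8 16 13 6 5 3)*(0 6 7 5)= [9, 1, 2, 6, 4, 3, 7, 5, 16, 8, 10, 11, 12, 0, 14, 15, 13]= (0 9 8 16 13)(3 6 7 5)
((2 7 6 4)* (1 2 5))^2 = (1 7 4)(2 6 5) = ((1 2 7 6 4 5))^2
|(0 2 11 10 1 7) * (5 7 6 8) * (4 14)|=18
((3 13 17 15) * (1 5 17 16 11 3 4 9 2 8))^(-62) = ((1 5 17 15 4 9 2 8)(3 13 16 11))^(-62) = (1 17 4 2)(3 16)(5 15 9 8)(11 13)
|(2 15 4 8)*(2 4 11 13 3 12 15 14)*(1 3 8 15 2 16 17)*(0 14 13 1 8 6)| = 14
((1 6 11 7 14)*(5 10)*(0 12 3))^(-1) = ((0 12 3)(1 6 11 7 14)(5 10))^(-1) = (0 3 12)(1 14 7 11 6)(5 10)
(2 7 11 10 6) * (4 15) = (2 7 11 10 6)(4 15) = [0, 1, 7, 3, 15, 5, 2, 11, 8, 9, 6, 10, 12, 13, 14, 4]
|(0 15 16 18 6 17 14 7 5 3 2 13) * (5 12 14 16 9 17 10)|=12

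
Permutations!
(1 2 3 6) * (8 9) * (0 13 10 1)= [13, 2, 3, 6, 4, 5, 0, 7, 9, 8, 1, 11, 12, 10]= (0 13 10 1 2 3 6)(8 9)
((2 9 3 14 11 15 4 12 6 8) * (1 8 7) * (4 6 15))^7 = ((1 8 2 9 3 14 11 4 12 15 6 7))^7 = (1 4 2 15 3 7 11 8 12 9 6 14)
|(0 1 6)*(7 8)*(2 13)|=6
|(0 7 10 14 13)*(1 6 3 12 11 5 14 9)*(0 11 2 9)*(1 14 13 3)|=|(0 7 10)(1 6)(2 9 14 3 12)(5 13 11)|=30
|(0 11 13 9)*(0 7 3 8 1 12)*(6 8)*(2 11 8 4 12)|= |(0 8 1 2 11 13 9 7 3 6 4 12)|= 12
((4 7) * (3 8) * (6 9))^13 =((3 8)(4 7)(6 9))^13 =(3 8)(4 7)(6 9)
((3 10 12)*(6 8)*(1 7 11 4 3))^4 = (1 3 7 10 11 12 4)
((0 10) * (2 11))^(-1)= ((0 10)(2 11))^(-1)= (0 10)(2 11)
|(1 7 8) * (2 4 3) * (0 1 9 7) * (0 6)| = 3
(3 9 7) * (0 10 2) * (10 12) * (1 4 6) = [12, 4, 0, 9, 6, 5, 1, 3, 8, 7, 2, 11, 10] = (0 12 10 2)(1 4 6)(3 9 7)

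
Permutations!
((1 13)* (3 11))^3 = (1 13)(3 11)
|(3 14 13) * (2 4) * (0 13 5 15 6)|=|(0 13 3 14 5 15 6)(2 4)|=14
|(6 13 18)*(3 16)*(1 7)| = |(1 7)(3 16)(6 13 18)| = 6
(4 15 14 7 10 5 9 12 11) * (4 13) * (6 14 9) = (4 15 9 12 11 13)(5 6 14 7 10) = [0, 1, 2, 3, 15, 6, 14, 10, 8, 12, 5, 13, 11, 4, 7, 9]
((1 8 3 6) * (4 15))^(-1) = (1 6 3 8)(4 15)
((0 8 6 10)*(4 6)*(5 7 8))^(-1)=(0 10 6 4 8 7 5)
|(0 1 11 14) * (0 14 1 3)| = 2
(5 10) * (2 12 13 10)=(2 12 13 10 5)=[0, 1, 12, 3, 4, 2, 6, 7, 8, 9, 5, 11, 13, 10]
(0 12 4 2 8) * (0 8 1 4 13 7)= [12, 4, 1, 3, 2, 5, 6, 0, 8, 9, 10, 11, 13, 7]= (0 12 13 7)(1 4 2)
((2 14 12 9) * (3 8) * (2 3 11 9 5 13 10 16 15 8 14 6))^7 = ((2 6)(3 14 12 5 13 10 16 15 8 11 9))^7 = (2 6)(3 15 5 9 16 12 11 10 14 8 13)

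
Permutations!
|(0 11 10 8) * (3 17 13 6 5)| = 20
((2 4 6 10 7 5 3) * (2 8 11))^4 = ((2 4 6 10 7 5 3 8 11))^4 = (2 7 11 10 8 6 3 4 5)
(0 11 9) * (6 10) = [11, 1, 2, 3, 4, 5, 10, 7, 8, 0, 6, 9] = (0 11 9)(6 10)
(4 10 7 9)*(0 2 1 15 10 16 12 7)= [2, 15, 1, 3, 16, 5, 6, 9, 8, 4, 0, 11, 7, 13, 14, 10, 12]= (0 2 1 15 10)(4 16 12 7 9)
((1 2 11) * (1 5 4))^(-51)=(1 4 5 11 2)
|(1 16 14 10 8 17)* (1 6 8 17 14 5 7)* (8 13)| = 12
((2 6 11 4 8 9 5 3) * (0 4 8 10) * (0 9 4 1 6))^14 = ((0 1 6 11 8 4 10 9 5 3 2))^14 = (0 11 10 3 1 8 9 2 6 4 5)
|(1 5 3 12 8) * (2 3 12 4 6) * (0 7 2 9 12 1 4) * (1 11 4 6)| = 4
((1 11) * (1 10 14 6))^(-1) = (1 6 14 10 11)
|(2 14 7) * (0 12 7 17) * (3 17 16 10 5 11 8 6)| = |(0 12 7 2 14 16 10 5 11 8 6 3 17)| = 13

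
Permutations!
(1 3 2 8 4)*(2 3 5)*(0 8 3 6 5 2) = (0 8 4 1 2 3 6 5) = [8, 2, 3, 6, 1, 0, 5, 7, 4]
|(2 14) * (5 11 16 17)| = 4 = |(2 14)(5 11 16 17)|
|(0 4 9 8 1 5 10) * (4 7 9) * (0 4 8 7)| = 10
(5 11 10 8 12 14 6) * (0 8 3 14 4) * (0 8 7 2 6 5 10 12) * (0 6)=(0 7 2)(3 14 5 11 12 4 8 6 10)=[7, 1, 0, 14, 8, 11, 10, 2, 6, 9, 3, 12, 4, 13, 5]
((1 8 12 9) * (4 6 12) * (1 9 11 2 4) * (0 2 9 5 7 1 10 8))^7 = (0 5 12 2 7 11 4 1 9 6)(8 10)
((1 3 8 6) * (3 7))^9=(1 6 8 3 7)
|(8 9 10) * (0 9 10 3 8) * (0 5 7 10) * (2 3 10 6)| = 9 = |(0 9 10 5 7 6 2 3 8)|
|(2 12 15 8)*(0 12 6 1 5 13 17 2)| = |(0 12 15 8)(1 5 13 17 2 6)| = 12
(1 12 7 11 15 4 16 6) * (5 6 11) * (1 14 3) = (1 12 7 5 6 14 3)(4 16 11 15) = [0, 12, 2, 1, 16, 6, 14, 5, 8, 9, 10, 15, 7, 13, 3, 4, 11]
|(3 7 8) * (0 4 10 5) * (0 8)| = 7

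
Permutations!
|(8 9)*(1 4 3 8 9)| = 4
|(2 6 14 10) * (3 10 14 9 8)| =6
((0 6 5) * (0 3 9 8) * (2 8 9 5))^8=((9)(0 6 2 8)(3 5))^8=(9)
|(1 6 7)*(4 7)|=4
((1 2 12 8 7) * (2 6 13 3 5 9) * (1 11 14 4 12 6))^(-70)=((2 6 13 3 5 9)(4 12 8 7 11 14))^(-70)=(2 13 5)(3 9 6)(4 8 11)(7 14 12)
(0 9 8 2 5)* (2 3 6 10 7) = (0 9 8 3 6 10 7 2 5) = [9, 1, 5, 6, 4, 0, 10, 2, 3, 8, 7]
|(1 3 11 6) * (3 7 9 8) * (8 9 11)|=4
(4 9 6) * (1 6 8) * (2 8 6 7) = (1 7 2 8)(4 9 6) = [0, 7, 8, 3, 9, 5, 4, 2, 1, 6]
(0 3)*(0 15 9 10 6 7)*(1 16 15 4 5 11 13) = (0 3 4 5 11 13 1 16 15 9 10 6 7) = [3, 16, 2, 4, 5, 11, 7, 0, 8, 10, 6, 13, 12, 1, 14, 9, 15]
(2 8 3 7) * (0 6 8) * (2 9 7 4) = (0 6 8 3 4 2)(7 9) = [6, 1, 0, 4, 2, 5, 8, 9, 3, 7]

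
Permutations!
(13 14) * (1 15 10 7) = [0, 15, 2, 3, 4, 5, 6, 1, 8, 9, 7, 11, 12, 14, 13, 10] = (1 15 10 7)(13 14)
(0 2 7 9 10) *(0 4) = (0 2 7 9 10 4) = [2, 1, 7, 3, 0, 5, 6, 9, 8, 10, 4]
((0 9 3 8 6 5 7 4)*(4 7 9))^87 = (0 4)(3 6 9 8 5)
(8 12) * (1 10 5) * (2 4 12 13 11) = (1 10 5)(2 4 12 8 13 11) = [0, 10, 4, 3, 12, 1, 6, 7, 13, 9, 5, 2, 8, 11]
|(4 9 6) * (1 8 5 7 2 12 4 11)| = |(1 8 5 7 2 12 4 9 6 11)| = 10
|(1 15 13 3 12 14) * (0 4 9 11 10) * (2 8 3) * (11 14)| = 13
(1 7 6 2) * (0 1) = (0 1 7 6 2) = [1, 7, 0, 3, 4, 5, 2, 6]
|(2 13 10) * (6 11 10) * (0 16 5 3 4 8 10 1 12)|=|(0 16 5 3 4 8 10 2 13 6 11 1 12)|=13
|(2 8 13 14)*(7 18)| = |(2 8 13 14)(7 18)| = 4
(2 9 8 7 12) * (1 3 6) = (1 3 6)(2 9 8 7 12) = [0, 3, 9, 6, 4, 5, 1, 12, 7, 8, 10, 11, 2]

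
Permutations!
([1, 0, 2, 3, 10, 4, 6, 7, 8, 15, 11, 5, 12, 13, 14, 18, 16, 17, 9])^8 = [0, 1, 2, 3, 4, 5, 6, 7, 8, 18, 10, 11, 12, 13, 14, 9, 16, 17, 15]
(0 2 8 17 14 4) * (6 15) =(0 2 8 17 14 4)(6 15) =[2, 1, 8, 3, 0, 5, 15, 7, 17, 9, 10, 11, 12, 13, 4, 6, 16, 14]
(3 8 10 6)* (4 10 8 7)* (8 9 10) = (3 7 4 8 9 10 6) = [0, 1, 2, 7, 8, 5, 3, 4, 9, 10, 6]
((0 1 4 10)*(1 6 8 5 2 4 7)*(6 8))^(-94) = ((0 8 5 2 4 10)(1 7))^(-94) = (0 5 4)(2 10 8)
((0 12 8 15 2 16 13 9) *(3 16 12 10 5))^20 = (0 9 13 16 3 5 10)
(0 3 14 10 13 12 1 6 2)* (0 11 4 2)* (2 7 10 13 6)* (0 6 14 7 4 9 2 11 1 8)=[3, 11, 1, 7, 4, 5, 6, 10, 0, 2, 14, 9, 8, 12, 13]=(0 3 7 10 14 13 12 8)(1 11 9 2)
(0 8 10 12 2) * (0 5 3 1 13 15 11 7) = (0 8 10 12 2 5 3 1 13 15 11 7) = [8, 13, 5, 1, 4, 3, 6, 0, 10, 9, 12, 7, 2, 15, 14, 11]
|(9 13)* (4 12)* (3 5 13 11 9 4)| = 10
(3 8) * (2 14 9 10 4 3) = (2 14 9 10 4 3 8) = [0, 1, 14, 8, 3, 5, 6, 7, 2, 10, 4, 11, 12, 13, 9]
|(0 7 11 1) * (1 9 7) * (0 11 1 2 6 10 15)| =20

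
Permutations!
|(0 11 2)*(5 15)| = |(0 11 2)(5 15)| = 6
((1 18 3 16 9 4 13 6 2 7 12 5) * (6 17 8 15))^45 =((1 18 3 16 9 4 13 17 8 15 6 2 7 12 5))^45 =(18)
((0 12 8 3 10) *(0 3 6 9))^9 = ((0 12 8 6 9)(3 10))^9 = (0 9 6 8 12)(3 10)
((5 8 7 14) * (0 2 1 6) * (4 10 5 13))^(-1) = (0 6 1 2)(4 13 14 7 8 5 10)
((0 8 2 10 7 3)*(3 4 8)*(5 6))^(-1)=(0 3)(2 8 4 7 10)(5 6)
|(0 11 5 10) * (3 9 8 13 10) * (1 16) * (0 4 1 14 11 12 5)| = 13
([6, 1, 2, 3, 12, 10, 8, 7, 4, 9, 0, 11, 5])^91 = [0, 1, 2, 3, 4, 5, 6, 7, 8, 9, 10, 11, 12]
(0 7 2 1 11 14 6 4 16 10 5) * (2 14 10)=[7, 11, 1, 3, 16, 0, 4, 14, 8, 9, 5, 10, 12, 13, 6, 15, 2]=(0 7 14 6 4 16 2 1 11 10 5)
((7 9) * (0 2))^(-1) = ((0 2)(7 9))^(-1) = (0 2)(7 9)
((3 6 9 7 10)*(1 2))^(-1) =(1 2)(3 10 7 9 6)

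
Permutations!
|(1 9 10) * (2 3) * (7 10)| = |(1 9 7 10)(2 3)| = 4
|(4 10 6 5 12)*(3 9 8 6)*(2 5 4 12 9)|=8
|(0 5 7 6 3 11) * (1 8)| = 6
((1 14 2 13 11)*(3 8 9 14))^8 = ((1 3 8 9 14 2 13 11))^8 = (14)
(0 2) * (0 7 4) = (0 2 7 4) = [2, 1, 7, 3, 0, 5, 6, 4]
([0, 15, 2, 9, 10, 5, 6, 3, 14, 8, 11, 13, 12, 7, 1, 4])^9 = (1 8 3 13 10 15 14 9 7 11 4)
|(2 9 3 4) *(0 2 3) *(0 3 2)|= |(2 9 3 4)|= 4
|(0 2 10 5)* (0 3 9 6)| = 7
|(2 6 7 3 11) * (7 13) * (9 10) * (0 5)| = 6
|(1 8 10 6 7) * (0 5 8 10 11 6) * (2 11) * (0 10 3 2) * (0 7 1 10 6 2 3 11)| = 9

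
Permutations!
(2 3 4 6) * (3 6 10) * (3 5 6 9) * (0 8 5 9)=(0 8 5 6 2)(3 4 10 9)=[8, 1, 0, 4, 10, 6, 2, 7, 5, 3, 9]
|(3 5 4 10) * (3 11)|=5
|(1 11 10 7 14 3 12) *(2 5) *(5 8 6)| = 28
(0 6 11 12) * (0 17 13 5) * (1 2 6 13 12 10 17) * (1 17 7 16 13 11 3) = [11, 2, 6, 1, 4, 0, 3, 16, 8, 9, 7, 10, 17, 5, 14, 15, 13, 12] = (0 11 10 7 16 13 5)(1 2 6 3)(12 17)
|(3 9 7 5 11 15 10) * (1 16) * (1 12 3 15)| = |(1 16 12 3 9 7 5 11)(10 15)| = 8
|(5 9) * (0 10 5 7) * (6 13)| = 10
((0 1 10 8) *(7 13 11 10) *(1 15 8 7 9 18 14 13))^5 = ((0 15 8)(1 9 18 14 13 11 10 7))^5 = (0 8 15)(1 11 18 7 13 9 10 14)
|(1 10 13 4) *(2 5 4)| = |(1 10 13 2 5 4)| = 6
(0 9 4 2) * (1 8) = (0 9 4 2)(1 8) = [9, 8, 0, 3, 2, 5, 6, 7, 1, 4]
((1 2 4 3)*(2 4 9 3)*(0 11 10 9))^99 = ((0 11 10 9 3 1 4 2))^99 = (0 9 4 11 3 2 10 1)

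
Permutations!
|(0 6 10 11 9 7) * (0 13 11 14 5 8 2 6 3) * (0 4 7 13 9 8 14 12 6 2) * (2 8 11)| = 24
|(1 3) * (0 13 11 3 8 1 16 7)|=6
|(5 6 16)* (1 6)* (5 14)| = 5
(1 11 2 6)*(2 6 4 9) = (1 11 6)(2 4 9) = [0, 11, 4, 3, 9, 5, 1, 7, 8, 2, 10, 6]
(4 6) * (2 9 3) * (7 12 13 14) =(2 9 3)(4 6)(7 12 13 14) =[0, 1, 9, 2, 6, 5, 4, 12, 8, 3, 10, 11, 13, 14, 7]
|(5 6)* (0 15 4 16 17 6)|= 7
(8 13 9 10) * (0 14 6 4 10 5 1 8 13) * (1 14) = (0 1 8)(4 10 13 9 5 14 6) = [1, 8, 2, 3, 10, 14, 4, 7, 0, 5, 13, 11, 12, 9, 6]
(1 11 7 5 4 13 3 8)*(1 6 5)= (1 11 7)(3 8 6 5 4 13)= [0, 11, 2, 8, 13, 4, 5, 1, 6, 9, 10, 7, 12, 3]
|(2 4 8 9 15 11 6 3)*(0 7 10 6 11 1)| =11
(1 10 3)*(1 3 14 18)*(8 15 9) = (1 10 14 18)(8 15 9) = [0, 10, 2, 3, 4, 5, 6, 7, 15, 8, 14, 11, 12, 13, 18, 9, 16, 17, 1]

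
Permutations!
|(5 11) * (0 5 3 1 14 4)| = |(0 5 11 3 1 14 4)| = 7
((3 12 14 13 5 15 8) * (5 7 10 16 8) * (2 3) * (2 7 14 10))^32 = (2 16 3 8 12 7 10)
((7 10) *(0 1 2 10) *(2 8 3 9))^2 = (0 8 9 10)(1 3 2 7)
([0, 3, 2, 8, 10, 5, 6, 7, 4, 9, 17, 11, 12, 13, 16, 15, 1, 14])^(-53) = [0, 4, 2, 10, 14, 5, 6, 7, 17, 9, 16, 11, 12, 13, 3, 15, 8, 1]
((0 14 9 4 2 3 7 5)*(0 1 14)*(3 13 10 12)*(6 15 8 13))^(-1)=(1 5 7 3 12 10 13 8 15 6 2 4 9 14)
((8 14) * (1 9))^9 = (1 9)(8 14)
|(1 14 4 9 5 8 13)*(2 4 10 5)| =6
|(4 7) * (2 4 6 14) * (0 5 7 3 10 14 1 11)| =30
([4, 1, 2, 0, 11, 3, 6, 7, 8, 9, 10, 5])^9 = (0 3 5 11 4)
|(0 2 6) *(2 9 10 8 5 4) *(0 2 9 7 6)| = |(0 7 6 2)(4 9 10 8 5)| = 20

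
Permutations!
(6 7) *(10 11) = (6 7)(10 11) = [0, 1, 2, 3, 4, 5, 7, 6, 8, 9, 11, 10]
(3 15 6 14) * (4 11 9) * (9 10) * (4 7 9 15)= (3 4 11 10 15 6 14)(7 9)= [0, 1, 2, 4, 11, 5, 14, 9, 8, 7, 15, 10, 12, 13, 3, 6]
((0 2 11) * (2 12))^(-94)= ((0 12 2 11))^(-94)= (0 2)(11 12)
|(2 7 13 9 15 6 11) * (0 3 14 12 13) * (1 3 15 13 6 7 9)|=|(0 15 7)(1 3 14 12 6 11 2 9 13)|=9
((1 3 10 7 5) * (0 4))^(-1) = ((0 4)(1 3 10 7 5))^(-1) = (0 4)(1 5 7 10 3)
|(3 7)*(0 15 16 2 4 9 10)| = |(0 15 16 2 4 9 10)(3 7)| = 14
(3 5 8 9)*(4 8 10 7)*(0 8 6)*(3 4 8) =(0 3 5 10 7 8 9 4 6) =[3, 1, 2, 5, 6, 10, 0, 8, 9, 4, 7]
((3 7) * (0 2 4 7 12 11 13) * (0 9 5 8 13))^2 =(0 4 3 11 2 7 12)(5 13)(8 9)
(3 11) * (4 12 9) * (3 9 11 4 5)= (3 4 12 11 9 5)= [0, 1, 2, 4, 12, 3, 6, 7, 8, 5, 10, 9, 11]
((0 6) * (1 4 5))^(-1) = (0 6)(1 5 4)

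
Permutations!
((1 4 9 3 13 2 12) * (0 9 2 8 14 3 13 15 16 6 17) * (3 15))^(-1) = (0 17 6 16 15 14 8 13 9)(1 12 2 4)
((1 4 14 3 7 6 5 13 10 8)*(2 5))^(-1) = ((1 4 14 3 7 6 2 5 13 10 8))^(-1) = (1 8 10 13 5 2 6 7 3 14 4)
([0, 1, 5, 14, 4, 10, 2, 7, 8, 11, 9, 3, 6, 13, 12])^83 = (2 10 11 14 6 5 9 3 12)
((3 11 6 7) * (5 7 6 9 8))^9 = (3 8)(5 11)(7 9) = ((3 11 9 8 5 7))^9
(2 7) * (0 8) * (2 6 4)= (0 8)(2 7 6 4)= [8, 1, 7, 3, 2, 5, 4, 6, 0]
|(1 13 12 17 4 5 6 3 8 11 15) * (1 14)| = |(1 13 12 17 4 5 6 3 8 11 15 14)| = 12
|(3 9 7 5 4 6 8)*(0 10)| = 14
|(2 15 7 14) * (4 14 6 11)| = 7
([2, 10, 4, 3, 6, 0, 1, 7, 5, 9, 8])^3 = [6, 5, 1, 3, 10, 4, 8, 7, 2, 9, 0]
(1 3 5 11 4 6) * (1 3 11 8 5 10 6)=(1 11 4)(3 10 6)(5 8)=[0, 11, 2, 10, 1, 8, 3, 7, 5, 9, 6, 4]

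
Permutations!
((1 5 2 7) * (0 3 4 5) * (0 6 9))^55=(0 3 4 5 2 7 1 6 9)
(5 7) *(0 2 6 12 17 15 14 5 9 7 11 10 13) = (0 2 6 12 17 15 14 5 11 10 13)(7 9) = [2, 1, 6, 3, 4, 11, 12, 9, 8, 7, 13, 10, 17, 0, 5, 14, 16, 15]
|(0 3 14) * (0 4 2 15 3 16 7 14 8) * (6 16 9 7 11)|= |(0 9 7 14 4 2 15 3 8)(6 16 11)|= 9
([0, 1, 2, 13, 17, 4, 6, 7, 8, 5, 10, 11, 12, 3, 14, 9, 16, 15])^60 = (17)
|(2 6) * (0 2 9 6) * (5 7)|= |(0 2)(5 7)(6 9)|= 2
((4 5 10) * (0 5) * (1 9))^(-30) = ((0 5 10 4)(1 9))^(-30) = (0 10)(4 5)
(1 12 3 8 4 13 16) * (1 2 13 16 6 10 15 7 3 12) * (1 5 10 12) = (1 5 10 15 7 3 8 4 16 2 13 6 12) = [0, 5, 13, 8, 16, 10, 12, 3, 4, 9, 15, 11, 1, 6, 14, 7, 2]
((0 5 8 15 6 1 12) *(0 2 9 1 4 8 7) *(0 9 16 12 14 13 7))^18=(16)(1 7 14 9 13)(4 15)(6 8)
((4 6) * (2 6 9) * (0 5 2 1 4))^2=((0 5 2 6)(1 4 9))^2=(0 2)(1 9 4)(5 6)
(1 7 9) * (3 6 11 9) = (1 7 3 6 11 9) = [0, 7, 2, 6, 4, 5, 11, 3, 8, 1, 10, 9]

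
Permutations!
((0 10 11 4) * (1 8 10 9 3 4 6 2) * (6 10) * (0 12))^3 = (0 4 9 12 3)(1 2 6 8)(10 11) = ((0 9 3 4 12)(1 8 6 2)(10 11))^3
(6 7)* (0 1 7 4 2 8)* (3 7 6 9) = [1, 6, 8, 7, 2, 5, 4, 9, 0, 3] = (0 1 6 4 2 8)(3 7 9)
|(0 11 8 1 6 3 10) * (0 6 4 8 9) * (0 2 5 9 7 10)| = |(0 11 7 10 6 3)(1 4 8)(2 5 9)| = 6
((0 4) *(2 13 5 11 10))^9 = ((0 4)(2 13 5 11 10))^9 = (0 4)(2 10 11 5 13)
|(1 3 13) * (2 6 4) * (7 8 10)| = |(1 3 13)(2 6 4)(7 8 10)| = 3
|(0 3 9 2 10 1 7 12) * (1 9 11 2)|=|(0 3 11 2 10 9 1 7 12)|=9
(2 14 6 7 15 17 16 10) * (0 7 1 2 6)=(0 7 15 17 16 10 6 1 2 14)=[7, 2, 14, 3, 4, 5, 1, 15, 8, 9, 6, 11, 12, 13, 0, 17, 10, 16]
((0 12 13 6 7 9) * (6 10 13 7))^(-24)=((0 12 7 9)(10 13))^(-24)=(13)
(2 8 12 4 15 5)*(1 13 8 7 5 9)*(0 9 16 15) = (0 9 1 13 8 12 4)(2 7 5)(15 16) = [9, 13, 7, 3, 0, 2, 6, 5, 12, 1, 10, 11, 4, 8, 14, 16, 15]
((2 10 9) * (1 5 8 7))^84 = ((1 5 8 7)(2 10 9))^84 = (10)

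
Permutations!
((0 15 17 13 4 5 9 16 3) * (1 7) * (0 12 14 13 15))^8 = (17)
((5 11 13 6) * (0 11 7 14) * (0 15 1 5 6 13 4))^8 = (0 4 11)(1 14 5 15 7)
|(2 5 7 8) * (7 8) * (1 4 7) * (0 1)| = 12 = |(0 1 4 7)(2 5 8)|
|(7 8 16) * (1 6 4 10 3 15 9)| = 21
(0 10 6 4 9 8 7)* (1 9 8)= [10, 9, 2, 3, 8, 5, 4, 0, 7, 1, 6]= (0 10 6 4 8 7)(1 9)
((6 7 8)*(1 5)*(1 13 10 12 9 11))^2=((1 5 13 10 12 9 11)(6 7 8))^2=(1 13 12 11 5 10 9)(6 8 7)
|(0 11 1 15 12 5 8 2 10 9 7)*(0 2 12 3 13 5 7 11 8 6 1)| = 24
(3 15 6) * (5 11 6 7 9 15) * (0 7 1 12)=(0 7 9 15 1 12)(3 5 11 6)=[7, 12, 2, 5, 4, 11, 3, 9, 8, 15, 10, 6, 0, 13, 14, 1]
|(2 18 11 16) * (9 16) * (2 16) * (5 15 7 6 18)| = |(2 5 15 7 6 18 11 9)| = 8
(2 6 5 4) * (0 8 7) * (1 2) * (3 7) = (0 8 3 7)(1 2 6 5 4) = [8, 2, 6, 7, 1, 4, 5, 0, 3]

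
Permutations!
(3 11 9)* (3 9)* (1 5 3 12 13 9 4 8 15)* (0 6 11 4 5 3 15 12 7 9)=(0 6 11 7 9 5 15 1 3 4 8 12 13)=[6, 3, 2, 4, 8, 15, 11, 9, 12, 5, 10, 7, 13, 0, 14, 1]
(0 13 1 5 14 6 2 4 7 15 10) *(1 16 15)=[13, 5, 4, 3, 7, 14, 2, 1, 8, 9, 0, 11, 12, 16, 6, 10, 15]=(0 13 16 15 10)(1 5 14 6 2 4 7)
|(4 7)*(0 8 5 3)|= |(0 8 5 3)(4 7)|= 4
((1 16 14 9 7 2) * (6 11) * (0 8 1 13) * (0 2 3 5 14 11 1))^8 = (16)(3 9 5 7 14)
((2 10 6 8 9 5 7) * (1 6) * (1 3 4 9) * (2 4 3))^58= (10)(1 6 8)(4 5)(7 9)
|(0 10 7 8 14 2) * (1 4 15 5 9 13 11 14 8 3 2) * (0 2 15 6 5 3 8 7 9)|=10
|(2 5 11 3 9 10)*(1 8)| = 6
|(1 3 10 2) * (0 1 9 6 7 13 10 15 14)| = |(0 1 3 15 14)(2 9 6 7 13 10)| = 30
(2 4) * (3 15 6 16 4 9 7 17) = (2 9 7 17 3 15 6 16 4) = [0, 1, 9, 15, 2, 5, 16, 17, 8, 7, 10, 11, 12, 13, 14, 6, 4, 3]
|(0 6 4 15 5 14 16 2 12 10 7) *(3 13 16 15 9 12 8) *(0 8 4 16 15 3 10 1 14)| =39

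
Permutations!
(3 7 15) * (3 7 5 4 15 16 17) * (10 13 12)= (3 5 4 15 7 16 17)(10 13 12)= [0, 1, 2, 5, 15, 4, 6, 16, 8, 9, 13, 11, 10, 12, 14, 7, 17, 3]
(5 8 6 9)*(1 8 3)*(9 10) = [0, 8, 2, 1, 4, 3, 10, 7, 6, 5, 9] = (1 8 6 10 9 5 3)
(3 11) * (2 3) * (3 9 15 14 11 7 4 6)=(2 9 15 14 11)(3 7 4 6)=[0, 1, 9, 7, 6, 5, 3, 4, 8, 15, 10, 2, 12, 13, 11, 14]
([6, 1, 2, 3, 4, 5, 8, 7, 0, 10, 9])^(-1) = [8, 1, 2, 3, 4, 5, 0, 7, 6, 10, 9]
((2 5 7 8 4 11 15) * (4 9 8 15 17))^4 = ((2 5 7 15)(4 11 17)(8 9))^4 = (4 11 17)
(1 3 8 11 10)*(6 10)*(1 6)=(1 3 8 11)(6 10)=[0, 3, 2, 8, 4, 5, 10, 7, 11, 9, 6, 1]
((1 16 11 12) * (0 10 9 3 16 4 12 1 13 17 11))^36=((0 10 9 3 16)(1 4 12 13 17 11))^36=(17)(0 10 9 3 16)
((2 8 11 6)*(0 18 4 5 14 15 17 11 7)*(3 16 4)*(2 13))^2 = (0 3 4 14 17 6 2 7 18 16 5 15 11 13 8)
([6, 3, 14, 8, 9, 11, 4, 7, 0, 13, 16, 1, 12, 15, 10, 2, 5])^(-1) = [8, 11, 15, 1, 6, 16, 0, 7, 3, 4, 14, 5, 12, 9, 2, 13, 10]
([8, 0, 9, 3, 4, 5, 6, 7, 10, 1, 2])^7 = [8, 0, 9, 3, 4, 5, 6, 7, 10, 1, 2]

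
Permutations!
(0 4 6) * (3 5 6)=[4, 1, 2, 5, 3, 6, 0]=(0 4 3 5 6)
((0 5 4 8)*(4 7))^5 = ((0 5 7 4 8))^5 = (8)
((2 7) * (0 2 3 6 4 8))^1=((0 2 7 3 6 4 8))^1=(0 2 7 3 6 4 8)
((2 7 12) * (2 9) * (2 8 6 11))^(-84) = (12)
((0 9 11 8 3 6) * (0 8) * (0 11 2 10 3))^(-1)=(11)(0 8 6 3 10 2 9)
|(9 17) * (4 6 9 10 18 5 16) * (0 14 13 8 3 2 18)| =14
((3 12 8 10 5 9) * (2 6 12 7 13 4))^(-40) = (2 10 7 6 5 13 12 9 4 8 3) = ((2 6 12 8 10 5 9 3 7 13 4))^(-40)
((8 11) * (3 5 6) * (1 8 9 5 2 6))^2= (1 11 5 8 9)(2 3 6)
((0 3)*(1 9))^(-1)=(0 3)(1 9)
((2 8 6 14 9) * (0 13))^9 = (0 13)(2 9 14 6 8)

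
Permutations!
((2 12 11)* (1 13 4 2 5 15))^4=(1 12)(2 15)(4 5)(11 13)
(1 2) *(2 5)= (1 5 2)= [0, 5, 1, 3, 4, 2]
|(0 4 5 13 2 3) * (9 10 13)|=8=|(0 4 5 9 10 13 2 3)|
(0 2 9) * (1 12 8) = (0 2 9)(1 12 8) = [2, 12, 9, 3, 4, 5, 6, 7, 1, 0, 10, 11, 8]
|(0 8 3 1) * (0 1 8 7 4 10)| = 4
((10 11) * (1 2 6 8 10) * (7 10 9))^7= (1 11 10 7 9 8 6 2)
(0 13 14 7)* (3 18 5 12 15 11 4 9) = (0 13 14 7)(3 18 5 12 15 11 4 9) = [13, 1, 2, 18, 9, 12, 6, 0, 8, 3, 10, 4, 15, 14, 7, 11, 16, 17, 5]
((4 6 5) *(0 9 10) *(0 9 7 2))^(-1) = (0 2 7)(4 5 6)(9 10)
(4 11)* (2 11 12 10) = (2 11 4 12 10) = [0, 1, 11, 3, 12, 5, 6, 7, 8, 9, 2, 4, 10]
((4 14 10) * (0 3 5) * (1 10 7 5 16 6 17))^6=((0 3 16 6 17 1 10 4 14 7 5))^6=(0 10 3 4 16 14 6 7 17 5 1)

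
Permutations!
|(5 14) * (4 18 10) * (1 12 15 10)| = 6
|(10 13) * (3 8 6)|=|(3 8 6)(10 13)|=6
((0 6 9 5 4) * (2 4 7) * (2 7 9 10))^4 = (0 4 2 10 6)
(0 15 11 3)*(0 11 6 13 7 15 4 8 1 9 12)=(0 4 8 1 9 12)(3 11)(6 13 7 15)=[4, 9, 2, 11, 8, 5, 13, 15, 1, 12, 10, 3, 0, 7, 14, 6]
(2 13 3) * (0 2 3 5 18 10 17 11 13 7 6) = (0 2 7 6)(5 18 10 17 11 13) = [2, 1, 7, 3, 4, 18, 0, 6, 8, 9, 17, 13, 12, 5, 14, 15, 16, 11, 10]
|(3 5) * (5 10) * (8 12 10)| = 5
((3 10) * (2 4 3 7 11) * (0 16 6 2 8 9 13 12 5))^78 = ((0 16 6 2 4 3 10 7 11 8 9 13 12 5))^78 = (0 11 6 9 4 12 10)(2 13 3 5 7 16 8)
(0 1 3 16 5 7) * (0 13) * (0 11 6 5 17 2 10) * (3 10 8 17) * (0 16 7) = (0 1 10 16 3 7 13 11 6 5)(2 8 17) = [1, 10, 8, 7, 4, 0, 5, 13, 17, 9, 16, 6, 12, 11, 14, 15, 3, 2]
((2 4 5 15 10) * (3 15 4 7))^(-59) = (2 7 3 15 10)(4 5)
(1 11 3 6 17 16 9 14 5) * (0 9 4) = (0 9 14 5 1 11 3 6 17 16 4) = [9, 11, 2, 6, 0, 1, 17, 7, 8, 14, 10, 3, 12, 13, 5, 15, 4, 16]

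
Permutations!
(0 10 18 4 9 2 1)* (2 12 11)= (0 10 18 4 9 12 11 2 1)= [10, 0, 1, 3, 9, 5, 6, 7, 8, 12, 18, 2, 11, 13, 14, 15, 16, 17, 4]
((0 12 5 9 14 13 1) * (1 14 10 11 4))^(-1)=(0 1 4 11 10 9 5 12)(13 14)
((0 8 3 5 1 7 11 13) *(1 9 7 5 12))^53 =(0 12 9 13 3 5 11 8 1 7)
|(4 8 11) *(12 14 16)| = 3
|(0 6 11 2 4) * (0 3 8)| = 7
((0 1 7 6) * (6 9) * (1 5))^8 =(0 1 9)(5 7 6)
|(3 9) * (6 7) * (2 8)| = 2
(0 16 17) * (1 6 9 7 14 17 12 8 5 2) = [16, 6, 1, 3, 4, 2, 9, 14, 5, 7, 10, 11, 8, 13, 17, 15, 12, 0] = (0 16 12 8 5 2 1 6 9 7 14 17)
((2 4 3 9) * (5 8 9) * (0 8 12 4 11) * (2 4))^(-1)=(0 11 2 12 5 3 4 9 8)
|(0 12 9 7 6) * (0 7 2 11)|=|(0 12 9 2 11)(6 7)|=10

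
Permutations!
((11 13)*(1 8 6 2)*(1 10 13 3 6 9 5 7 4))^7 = (1 8 9 5 7 4)(2 10 13 11 3 6)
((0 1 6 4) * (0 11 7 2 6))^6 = (2 6 4 11 7)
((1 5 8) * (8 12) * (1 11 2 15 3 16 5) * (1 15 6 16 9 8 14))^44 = (1 16 8)(2 3 12)(5 11 15)(6 9 14)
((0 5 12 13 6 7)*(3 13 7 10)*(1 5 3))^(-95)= ((0 3 13 6 10 1 5 12 7))^(-95)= (0 10 7 6 12 13 5 3 1)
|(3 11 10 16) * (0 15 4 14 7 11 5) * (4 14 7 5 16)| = |(0 15 14 5)(3 16)(4 7 11 10)| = 4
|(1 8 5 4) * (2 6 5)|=|(1 8 2 6 5 4)|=6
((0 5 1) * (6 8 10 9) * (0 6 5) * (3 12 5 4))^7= (1 12 4 10 6 5 3 9 8)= ((1 6 8 10 9 4 3 12 5))^7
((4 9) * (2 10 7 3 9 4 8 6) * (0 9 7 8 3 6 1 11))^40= (11)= ((0 9 3 7 6 2 10 8 1 11))^40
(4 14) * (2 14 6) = (2 14 4 6) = [0, 1, 14, 3, 6, 5, 2, 7, 8, 9, 10, 11, 12, 13, 4]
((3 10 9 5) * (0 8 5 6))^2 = ((0 8 5 3 10 9 6))^2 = (0 5 10 6 8 3 9)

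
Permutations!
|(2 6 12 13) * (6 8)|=|(2 8 6 12 13)|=5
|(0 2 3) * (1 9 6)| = |(0 2 3)(1 9 6)| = 3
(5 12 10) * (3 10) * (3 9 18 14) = (3 10 5 12 9 18 14) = [0, 1, 2, 10, 4, 12, 6, 7, 8, 18, 5, 11, 9, 13, 3, 15, 16, 17, 14]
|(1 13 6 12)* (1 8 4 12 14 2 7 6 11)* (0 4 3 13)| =|(0 4 12 8 3 13 11 1)(2 7 6 14)| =8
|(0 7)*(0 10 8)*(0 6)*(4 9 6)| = 7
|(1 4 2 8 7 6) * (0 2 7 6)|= 7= |(0 2 8 6 1 4 7)|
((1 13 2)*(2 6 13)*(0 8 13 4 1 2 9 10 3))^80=(0 3 10 9 1 4 6 13 8)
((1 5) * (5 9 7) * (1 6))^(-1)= (1 6 5 7 9)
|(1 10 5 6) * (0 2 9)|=12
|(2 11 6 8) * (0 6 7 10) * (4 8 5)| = |(0 6 5 4 8 2 11 7 10)| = 9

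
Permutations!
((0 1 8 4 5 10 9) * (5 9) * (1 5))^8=((0 5 10 1 8 4 9))^8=(0 5 10 1 8 4 9)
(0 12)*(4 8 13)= (0 12)(4 8 13)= [12, 1, 2, 3, 8, 5, 6, 7, 13, 9, 10, 11, 0, 4]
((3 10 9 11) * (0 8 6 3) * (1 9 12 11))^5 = (0 12 3 8 11 10 6)(1 9)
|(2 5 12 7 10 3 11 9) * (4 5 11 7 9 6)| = |(2 11 6 4 5 12 9)(3 7 10)| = 21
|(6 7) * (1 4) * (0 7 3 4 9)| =|(0 7 6 3 4 1 9)| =7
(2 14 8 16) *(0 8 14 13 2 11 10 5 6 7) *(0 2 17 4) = [8, 1, 13, 3, 0, 6, 7, 2, 16, 9, 5, 10, 12, 17, 14, 15, 11, 4] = (0 8 16 11 10 5 6 7 2 13 17 4)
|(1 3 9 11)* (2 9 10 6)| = |(1 3 10 6 2 9 11)| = 7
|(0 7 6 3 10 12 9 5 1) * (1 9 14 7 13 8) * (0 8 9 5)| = 6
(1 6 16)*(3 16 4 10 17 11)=(1 6 4 10 17 11 3 16)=[0, 6, 2, 16, 10, 5, 4, 7, 8, 9, 17, 3, 12, 13, 14, 15, 1, 11]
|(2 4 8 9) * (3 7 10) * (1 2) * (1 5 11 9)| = 12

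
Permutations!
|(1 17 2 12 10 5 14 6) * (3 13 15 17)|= |(1 3 13 15 17 2 12 10 5 14 6)|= 11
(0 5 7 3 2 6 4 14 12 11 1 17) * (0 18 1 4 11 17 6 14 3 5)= (1 6 11 4 3 2 14 12 17 18)(5 7)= [0, 6, 14, 2, 3, 7, 11, 5, 8, 9, 10, 4, 17, 13, 12, 15, 16, 18, 1]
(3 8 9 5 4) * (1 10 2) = (1 10 2)(3 8 9 5 4) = [0, 10, 1, 8, 3, 4, 6, 7, 9, 5, 2]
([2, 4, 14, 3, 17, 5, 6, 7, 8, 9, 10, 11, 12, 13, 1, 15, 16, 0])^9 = [1, 0, 4, 3, 2, 5, 6, 7, 8, 9, 10, 11, 12, 13, 17, 15, 16, 14]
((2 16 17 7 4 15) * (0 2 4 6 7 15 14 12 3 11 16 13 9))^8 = ((0 2 13 9)(3 11 16 17 15 4 14 12)(6 7))^8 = (17)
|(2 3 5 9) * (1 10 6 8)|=4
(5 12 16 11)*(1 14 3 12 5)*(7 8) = (1 14 3 12 16 11)(7 8) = [0, 14, 2, 12, 4, 5, 6, 8, 7, 9, 10, 1, 16, 13, 3, 15, 11]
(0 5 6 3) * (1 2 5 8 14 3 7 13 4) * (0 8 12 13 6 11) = (0 12 13 4 1 2 5 11)(3 8 14)(6 7) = [12, 2, 5, 8, 1, 11, 7, 6, 14, 9, 10, 0, 13, 4, 3]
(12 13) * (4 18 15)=(4 18 15)(12 13)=[0, 1, 2, 3, 18, 5, 6, 7, 8, 9, 10, 11, 13, 12, 14, 4, 16, 17, 15]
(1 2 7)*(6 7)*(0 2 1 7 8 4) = (0 2 6 8 4) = [2, 1, 6, 3, 0, 5, 8, 7, 4]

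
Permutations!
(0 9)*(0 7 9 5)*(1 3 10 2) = (0 5)(1 3 10 2)(7 9) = [5, 3, 1, 10, 4, 0, 6, 9, 8, 7, 2]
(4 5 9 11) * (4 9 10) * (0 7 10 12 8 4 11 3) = (0 7 10 11 9 3)(4 5 12 8) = [7, 1, 2, 0, 5, 12, 6, 10, 4, 3, 11, 9, 8]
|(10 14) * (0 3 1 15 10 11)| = |(0 3 1 15 10 14 11)| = 7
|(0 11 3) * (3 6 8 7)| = |(0 11 6 8 7 3)| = 6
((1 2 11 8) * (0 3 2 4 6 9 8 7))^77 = (0 2 7 3 11)(1 6 8 4 9)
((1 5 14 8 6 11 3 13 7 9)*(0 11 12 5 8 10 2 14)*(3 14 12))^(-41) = ((0 11 14 10 2 12 5)(1 8 6 3 13 7 9))^(-41) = (0 11 14 10 2 12 5)(1 8 6 3 13 7 9)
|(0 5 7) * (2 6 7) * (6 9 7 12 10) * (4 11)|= |(0 5 2 9 7)(4 11)(6 12 10)|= 30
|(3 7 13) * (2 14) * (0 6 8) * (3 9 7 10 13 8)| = |(0 6 3 10 13 9 7 8)(2 14)| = 8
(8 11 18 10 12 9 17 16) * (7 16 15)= (7 16 8 11 18 10 12 9 17 15)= [0, 1, 2, 3, 4, 5, 6, 16, 11, 17, 12, 18, 9, 13, 14, 7, 8, 15, 10]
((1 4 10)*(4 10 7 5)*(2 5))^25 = ((1 10)(2 5 4 7))^25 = (1 10)(2 5 4 7)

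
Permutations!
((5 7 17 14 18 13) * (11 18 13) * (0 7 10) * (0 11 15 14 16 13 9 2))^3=((0 7 17 16 13 5 10 11 18 15 14 9 2))^3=(0 16 10 15 2 17 5 18 9 7 13 11 14)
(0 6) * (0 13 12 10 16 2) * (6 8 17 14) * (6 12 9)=(0 8 17 14 12 10 16 2)(6 13 9)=[8, 1, 0, 3, 4, 5, 13, 7, 17, 6, 16, 11, 10, 9, 12, 15, 2, 14]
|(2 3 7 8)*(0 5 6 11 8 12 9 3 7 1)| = 11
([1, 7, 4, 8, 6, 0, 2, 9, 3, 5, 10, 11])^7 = (11)(0 7 5 1 9)(2 4 6)(3 8)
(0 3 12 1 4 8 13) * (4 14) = [3, 14, 2, 12, 8, 5, 6, 7, 13, 9, 10, 11, 1, 0, 4] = (0 3 12 1 14 4 8 13)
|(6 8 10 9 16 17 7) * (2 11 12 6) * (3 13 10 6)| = 10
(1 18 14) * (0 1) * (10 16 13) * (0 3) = (0 1 18 14 3)(10 16 13) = [1, 18, 2, 0, 4, 5, 6, 7, 8, 9, 16, 11, 12, 10, 3, 15, 13, 17, 14]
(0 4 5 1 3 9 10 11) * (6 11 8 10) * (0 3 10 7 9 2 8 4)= (1 10 4 5)(2 8 7 9 6 11 3)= [0, 10, 8, 2, 5, 1, 11, 9, 7, 6, 4, 3]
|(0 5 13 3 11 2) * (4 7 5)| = 8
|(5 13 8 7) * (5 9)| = 5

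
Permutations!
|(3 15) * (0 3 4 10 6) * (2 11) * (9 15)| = |(0 3 9 15 4 10 6)(2 11)| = 14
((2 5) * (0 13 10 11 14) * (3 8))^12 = ((0 13 10 11 14)(2 5)(3 8))^12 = (0 10 14 13 11)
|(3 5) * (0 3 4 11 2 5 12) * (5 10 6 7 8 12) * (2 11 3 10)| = 6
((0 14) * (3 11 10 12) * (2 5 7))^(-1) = (0 14)(2 7 5)(3 12 10 11)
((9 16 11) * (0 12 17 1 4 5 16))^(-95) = ((0 12 17 1 4 5 16 11 9))^(-95) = (0 4 9 1 11 17 16 12 5)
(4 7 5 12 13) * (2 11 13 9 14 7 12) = (2 11 13 4 12 9 14 7 5) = [0, 1, 11, 3, 12, 2, 6, 5, 8, 14, 10, 13, 9, 4, 7]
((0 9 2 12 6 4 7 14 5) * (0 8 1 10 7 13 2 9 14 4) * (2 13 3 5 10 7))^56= (0 10 12)(1 4 5)(2 6 14)(3 8 7)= ((0 14 10 2 12 6)(1 7 4 3 5 8))^56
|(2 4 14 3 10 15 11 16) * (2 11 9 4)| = 6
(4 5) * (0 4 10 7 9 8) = [4, 1, 2, 3, 5, 10, 6, 9, 0, 8, 7] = (0 4 5 10 7 9 8)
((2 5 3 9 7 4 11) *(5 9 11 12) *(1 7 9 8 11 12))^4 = ((1 7 4)(2 8 11)(3 12 5))^4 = (1 7 4)(2 8 11)(3 12 5)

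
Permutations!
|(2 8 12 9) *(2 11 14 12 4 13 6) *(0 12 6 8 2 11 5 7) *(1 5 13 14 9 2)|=|(0 12 2 1 5 7)(4 14 6 11 9 13 8)|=42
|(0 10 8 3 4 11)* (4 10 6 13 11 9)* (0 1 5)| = 6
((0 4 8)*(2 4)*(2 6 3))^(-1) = ((0 6 3 2 4 8))^(-1) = (0 8 4 2 3 6)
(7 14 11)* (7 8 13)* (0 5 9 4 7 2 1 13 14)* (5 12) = (0 12 5 9 4 7)(1 13 2)(8 14 11) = [12, 13, 1, 3, 7, 9, 6, 0, 14, 4, 10, 8, 5, 2, 11]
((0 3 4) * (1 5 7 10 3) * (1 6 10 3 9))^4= (0 1 4 9 3 10 7 6 5)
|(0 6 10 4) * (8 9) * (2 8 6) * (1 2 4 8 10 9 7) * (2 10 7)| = 10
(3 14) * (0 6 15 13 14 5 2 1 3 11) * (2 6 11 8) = (0 11)(1 3 5 6 15 13 14 8 2) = [11, 3, 1, 5, 4, 6, 15, 7, 2, 9, 10, 0, 12, 14, 8, 13]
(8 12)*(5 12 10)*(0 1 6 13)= (0 1 6 13)(5 12 8 10)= [1, 6, 2, 3, 4, 12, 13, 7, 10, 9, 5, 11, 8, 0]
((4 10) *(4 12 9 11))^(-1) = ((4 10 12 9 11))^(-1) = (4 11 9 12 10)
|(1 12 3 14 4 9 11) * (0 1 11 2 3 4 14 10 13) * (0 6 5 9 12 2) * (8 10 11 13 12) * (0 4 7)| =14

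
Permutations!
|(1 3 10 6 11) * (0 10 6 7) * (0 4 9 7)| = |(0 10)(1 3 6 11)(4 9 7)| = 12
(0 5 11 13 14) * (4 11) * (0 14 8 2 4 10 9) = (14)(0 5 10 9)(2 4 11 13 8) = [5, 1, 4, 3, 11, 10, 6, 7, 2, 0, 9, 13, 12, 8, 14]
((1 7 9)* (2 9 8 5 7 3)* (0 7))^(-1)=(0 5 8 7)(1 9 2 3)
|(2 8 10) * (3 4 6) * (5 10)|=12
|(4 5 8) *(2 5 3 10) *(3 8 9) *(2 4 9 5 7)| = 10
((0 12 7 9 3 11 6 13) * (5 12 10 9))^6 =(0 13 6 11 3 9 10)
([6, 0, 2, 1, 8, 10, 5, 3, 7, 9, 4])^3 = [10, 5, 2, 6, 3, 8, 4, 0, 1, 9, 7]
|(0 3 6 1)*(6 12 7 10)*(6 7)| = 10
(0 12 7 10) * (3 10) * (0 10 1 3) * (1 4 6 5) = (0 12 7)(1 3 4 6 5) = [12, 3, 2, 4, 6, 1, 5, 0, 8, 9, 10, 11, 7]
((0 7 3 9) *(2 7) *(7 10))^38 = (0 10 3)(2 7 9)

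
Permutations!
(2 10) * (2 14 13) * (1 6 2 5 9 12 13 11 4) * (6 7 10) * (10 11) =(1 7 11 4)(2 6)(5 9 12 13)(10 14) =[0, 7, 6, 3, 1, 9, 2, 11, 8, 12, 14, 4, 13, 5, 10]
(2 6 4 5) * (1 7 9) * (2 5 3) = (1 7 9)(2 6 4 3) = [0, 7, 6, 2, 3, 5, 4, 9, 8, 1]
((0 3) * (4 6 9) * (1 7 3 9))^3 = ((0 9 4 6 1 7 3))^3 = (0 6 3 4 7 9 1)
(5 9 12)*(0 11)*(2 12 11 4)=(0 4 2 12 5 9 11)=[4, 1, 12, 3, 2, 9, 6, 7, 8, 11, 10, 0, 5]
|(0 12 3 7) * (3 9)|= |(0 12 9 3 7)|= 5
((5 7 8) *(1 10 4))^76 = (1 10 4)(5 7 8)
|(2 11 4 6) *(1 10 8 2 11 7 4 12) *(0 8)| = |(0 8 2 7 4 6 11 12 1 10)| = 10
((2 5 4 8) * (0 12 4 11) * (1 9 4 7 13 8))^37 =(0 2 7 11 8 12 5 13)(1 9 4)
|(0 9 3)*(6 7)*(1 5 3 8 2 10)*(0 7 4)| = 11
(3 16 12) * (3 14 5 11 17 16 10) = (3 10)(5 11 17 16 12 14) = [0, 1, 2, 10, 4, 11, 6, 7, 8, 9, 3, 17, 14, 13, 5, 15, 12, 16]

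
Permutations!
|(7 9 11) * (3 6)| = |(3 6)(7 9 11)| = 6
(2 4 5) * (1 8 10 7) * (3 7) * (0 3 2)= [3, 8, 4, 7, 5, 0, 6, 1, 10, 9, 2]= (0 3 7 1 8 10 2 4 5)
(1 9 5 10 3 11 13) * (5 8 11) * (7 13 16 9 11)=(1 11 16 9 8 7 13)(3 5 10)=[0, 11, 2, 5, 4, 10, 6, 13, 7, 8, 3, 16, 12, 1, 14, 15, 9]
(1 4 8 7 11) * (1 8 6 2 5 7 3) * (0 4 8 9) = (0 4 6 2 5 7 11 9)(1 8 3) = [4, 8, 5, 1, 6, 7, 2, 11, 3, 0, 10, 9]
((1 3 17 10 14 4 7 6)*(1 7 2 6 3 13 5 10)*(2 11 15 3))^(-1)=((1 13 5 10 14 4 11 15 3 17)(2 6 7))^(-1)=(1 17 3 15 11 4 14 10 5 13)(2 7 6)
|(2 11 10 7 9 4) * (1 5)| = 6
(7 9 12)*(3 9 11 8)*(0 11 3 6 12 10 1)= (0 11 8 6 12 7 3 9 10 1)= [11, 0, 2, 9, 4, 5, 12, 3, 6, 10, 1, 8, 7]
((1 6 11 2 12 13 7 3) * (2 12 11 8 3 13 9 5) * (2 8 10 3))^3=((1 6 10 3)(2 11 12 9 5 8)(7 13))^3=(1 3 10 6)(2 9)(5 11)(7 13)(8 12)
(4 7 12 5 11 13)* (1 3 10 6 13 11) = (1 3 10 6 13 4 7 12 5) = [0, 3, 2, 10, 7, 1, 13, 12, 8, 9, 6, 11, 5, 4]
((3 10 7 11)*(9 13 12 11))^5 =(3 12 9 10 11 13 7)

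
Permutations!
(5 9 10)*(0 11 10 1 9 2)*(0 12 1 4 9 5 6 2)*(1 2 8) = (0 11 10 6 8 1 5)(2 12)(4 9) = [11, 5, 12, 3, 9, 0, 8, 7, 1, 4, 6, 10, 2]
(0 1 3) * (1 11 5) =(0 11 5 1 3) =[11, 3, 2, 0, 4, 1, 6, 7, 8, 9, 10, 5]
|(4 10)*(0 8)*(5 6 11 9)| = 4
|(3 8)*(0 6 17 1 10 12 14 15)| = 8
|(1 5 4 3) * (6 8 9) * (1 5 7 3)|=15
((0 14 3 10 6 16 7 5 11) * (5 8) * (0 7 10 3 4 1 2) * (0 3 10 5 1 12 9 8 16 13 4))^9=((0 14)(1 2 3 10 6 13 4 12 9 8)(5 11 7 16))^9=(0 14)(1 8 9 12 4 13 6 10 3 2)(5 11 7 16)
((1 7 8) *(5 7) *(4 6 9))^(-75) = ((1 5 7 8)(4 6 9))^(-75) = (9)(1 5 7 8)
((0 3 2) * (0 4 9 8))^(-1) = ((0 3 2 4 9 8))^(-1) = (0 8 9 4 2 3)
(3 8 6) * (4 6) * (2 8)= (2 8 4 6 3)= [0, 1, 8, 2, 6, 5, 3, 7, 4]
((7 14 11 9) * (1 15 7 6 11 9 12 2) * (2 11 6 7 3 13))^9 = (1 2 13 3 15)(11 12)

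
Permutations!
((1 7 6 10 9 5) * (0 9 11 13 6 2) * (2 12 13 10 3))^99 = (0 2 3 6 13 12 7 1 5 9)(10 11) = ((0 9 5 1 7 12 13 6 3 2)(10 11))^99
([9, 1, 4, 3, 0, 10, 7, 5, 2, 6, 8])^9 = (10)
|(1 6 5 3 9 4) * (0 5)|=7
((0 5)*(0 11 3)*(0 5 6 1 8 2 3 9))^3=((0 6 1 8 2 3 5 11 9))^3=(0 8 5)(1 3 9)(2 11 6)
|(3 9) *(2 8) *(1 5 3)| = 4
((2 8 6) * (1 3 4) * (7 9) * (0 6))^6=((0 6 2 8)(1 3 4)(7 9))^6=(9)(0 2)(6 8)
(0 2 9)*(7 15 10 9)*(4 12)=[2, 1, 7, 3, 12, 5, 6, 15, 8, 0, 9, 11, 4, 13, 14, 10]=(0 2 7 15 10 9)(4 12)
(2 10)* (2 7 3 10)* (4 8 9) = (3 10 7)(4 8 9) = [0, 1, 2, 10, 8, 5, 6, 3, 9, 4, 7]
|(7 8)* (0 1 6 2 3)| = 10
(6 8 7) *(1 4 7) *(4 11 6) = (1 11 6 8)(4 7) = [0, 11, 2, 3, 7, 5, 8, 4, 1, 9, 10, 6]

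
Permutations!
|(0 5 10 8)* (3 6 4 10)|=|(0 5 3 6 4 10 8)|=7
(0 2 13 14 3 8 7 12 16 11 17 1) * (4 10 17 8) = [2, 0, 13, 4, 10, 5, 6, 12, 7, 9, 17, 8, 16, 14, 3, 15, 11, 1] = (0 2 13 14 3 4 10 17 1)(7 12 16 11 8)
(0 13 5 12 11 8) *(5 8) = [13, 1, 2, 3, 4, 12, 6, 7, 0, 9, 10, 5, 11, 8] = (0 13 8)(5 12 11)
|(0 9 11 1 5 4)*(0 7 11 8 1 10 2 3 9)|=|(1 5 4 7 11 10 2 3 9 8)|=10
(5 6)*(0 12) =(0 12)(5 6) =[12, 1, 2, 3, 4, 6, 5, 7, 8, 9, 10, 11, 0]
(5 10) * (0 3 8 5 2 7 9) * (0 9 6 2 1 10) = (0 3 8 5)(1 10)(2 7 6) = [3, 10, 7, 8, 4, 0, 2, 6, 5, 9, 1]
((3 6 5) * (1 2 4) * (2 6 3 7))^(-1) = ((1 6 5 7 2 4))^(-1) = (1 4 2 7 5 6)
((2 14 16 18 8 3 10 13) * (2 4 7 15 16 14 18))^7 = (2 7 10 18 15 13 8 16 4 3)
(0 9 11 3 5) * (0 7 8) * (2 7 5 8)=(0 9 11 3 8)(2 7)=[9, 1, 7, 8, 4, 5, 6, 2, 0, 11, 10, 3]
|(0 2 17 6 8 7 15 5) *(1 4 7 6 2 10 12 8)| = 10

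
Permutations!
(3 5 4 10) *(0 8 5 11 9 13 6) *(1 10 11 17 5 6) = (0 8 6)(1 10 3 17 5 4 11 9 13) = [8, 10, 2, 17, 11, 4, 0, 7, 6, 13, 3, 9, 12, 1, 14, 15, 16, 5]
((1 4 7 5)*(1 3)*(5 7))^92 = ((7)(1 4 5 3))^92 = (7)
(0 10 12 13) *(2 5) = (0 10 12 13)(2 5) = [10, 1, 5, 3, 4, 2, 6, 7, 8, 9, 12, 11, 13, 0]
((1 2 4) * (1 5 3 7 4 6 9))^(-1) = (1 9 6 2)(3 5 4 7)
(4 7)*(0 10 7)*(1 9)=(0 10 7 4)(1 9)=[10, 9, 2, 3, 0, 5, 6, 4, 8, 1, 7]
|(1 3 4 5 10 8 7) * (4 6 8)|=15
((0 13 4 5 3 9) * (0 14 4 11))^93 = ((0 13 11)(3 9 14 4 5))^93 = (3 4 9 5 14)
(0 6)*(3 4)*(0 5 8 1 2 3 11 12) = (0 6 5 8 1 2 3 4 11 12) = [6, 2, 3, 4, 11, 8, 5, 7, 1, 9, 10, 12, 0]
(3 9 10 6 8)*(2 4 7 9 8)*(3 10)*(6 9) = [0, 1, 4, 8, 7, 5, 2, 6, 10, 3, 9] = (2 4 7 6)(3 8 10 9)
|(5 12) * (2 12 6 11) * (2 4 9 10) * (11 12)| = |(2 11 4 9 10)(5 6 12)| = 15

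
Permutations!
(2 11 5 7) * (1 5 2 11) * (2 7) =(1 5 2)(7 11) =[0, 5, 1, 3, 4, 2, 6, 11, 8, 9, 10, 7]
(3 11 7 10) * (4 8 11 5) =(3 5 4 8 11 7 10) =[0, 1, 2, 5, 8, 4, 6, 10, 11, 9, 3, 7]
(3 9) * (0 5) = (0 5)(3 9) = [5, 1, 2, 9, 4, 0, 6, 7, 8, 3]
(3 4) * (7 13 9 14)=[0, 1, 2, 4, 3, 5, 6, 13, 8, 14, 10, 11, 12, 9, 7]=(3 4)(7 13 9 14)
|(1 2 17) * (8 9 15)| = 3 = |(1 2 17)(8 9 15)|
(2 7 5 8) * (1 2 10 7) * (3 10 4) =[0, 2, 1, 10, 3, 8, 6, 5, 4, 9, 7] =(1 2)(3 10 7 5 8 4)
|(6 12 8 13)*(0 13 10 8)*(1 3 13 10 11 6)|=6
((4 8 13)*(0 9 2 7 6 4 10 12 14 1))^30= (0 8)(1 4)(2 10)(6 14)(7 12)(9 13)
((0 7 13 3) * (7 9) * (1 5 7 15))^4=((0 9 15 1 5 7 13 3))^4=(0 5)(1 3)(7 9)(13 15)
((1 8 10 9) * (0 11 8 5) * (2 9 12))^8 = (0 5 1 9 2 12 10 8 11)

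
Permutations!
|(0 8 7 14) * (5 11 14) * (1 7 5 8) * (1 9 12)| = |(0 9 12 1 7 8 5 11 14)| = 9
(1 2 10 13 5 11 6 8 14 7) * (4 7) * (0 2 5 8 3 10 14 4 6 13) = [2, 5, 14, 10, 7, 11, 3, 1, 4, 9, 0, 13, 12, 8, 6] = (0 2 14 6 3 10)(1 5 11 13 8 4 7)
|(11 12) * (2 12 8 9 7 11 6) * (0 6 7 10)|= 9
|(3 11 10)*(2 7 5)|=3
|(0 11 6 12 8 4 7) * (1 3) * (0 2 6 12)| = 8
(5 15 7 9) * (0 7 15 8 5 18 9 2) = [7, 1, 0, 3, 4, 8, 6, 2, 5, 18, 10, 11, 12, 13, 14, 15, 16, 17, 9] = (0 7 2)(5 8)(9 18)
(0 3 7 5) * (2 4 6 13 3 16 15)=(0 16 15 2 4 6 13 3 7 5)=[16, 1, 4, 7, 6, 0, 13, 5, 8, 9, 10, 11, 12, 3, 14, 2, 15]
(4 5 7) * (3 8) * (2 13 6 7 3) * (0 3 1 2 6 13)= [3, 2, 0, 8, 5, 1, 7, 4, 6, 9, 10, 11, 12, 13]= (13)(0 3 8 6 7 4 5 1 2)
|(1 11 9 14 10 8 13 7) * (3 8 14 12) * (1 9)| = 6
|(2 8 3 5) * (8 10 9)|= |(2 10 9 8 3 5)|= 6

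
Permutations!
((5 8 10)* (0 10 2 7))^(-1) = (0 7 2 8 5 10)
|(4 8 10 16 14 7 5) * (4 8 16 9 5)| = 4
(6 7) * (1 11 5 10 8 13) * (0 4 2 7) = (0 4 2 7 6)(1 11 5 10 8 13) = [4, 11, 7, 3, 2, 10, 0, 6, 13, 9, 8, 5, 12, 1]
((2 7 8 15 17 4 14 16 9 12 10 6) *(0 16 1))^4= (0 10 8 14 9 2 17)(1 12 7 4 16 6 15)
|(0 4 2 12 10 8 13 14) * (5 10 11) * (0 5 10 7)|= 11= |(0 4 2 12 11 10 8 13 14 5 7)|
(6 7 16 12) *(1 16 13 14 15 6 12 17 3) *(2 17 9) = (1 16 9 2 17 3)(6 7 13 14 15) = [0, 16, 17, 1, 4, 5, 7, 13, 8, 2, 10, 11, 12, 14, 15, 6, 9, 3]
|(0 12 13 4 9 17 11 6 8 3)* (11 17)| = 9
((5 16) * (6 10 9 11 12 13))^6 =(16)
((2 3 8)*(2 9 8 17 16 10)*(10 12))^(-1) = ((2 3 17 16 12 10)(8 9))^(-1) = (2 10 12 16 17 3)(8 9)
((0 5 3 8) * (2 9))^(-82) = (9)(0 3)(5 8)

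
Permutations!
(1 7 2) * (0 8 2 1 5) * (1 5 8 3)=(0 3 1 7 5)(2 8)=[3, 7, 8, 1, 4, 0, 6, 5, 2]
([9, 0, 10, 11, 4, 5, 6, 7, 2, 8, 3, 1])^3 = (0 2 11 9 10 1 8 3)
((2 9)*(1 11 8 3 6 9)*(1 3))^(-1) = (1 8 11)(2 9 6 3)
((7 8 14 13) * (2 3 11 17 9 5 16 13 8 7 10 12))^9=((2 3 11 17 9 5 16 13 10 12)(8 14))^9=(2 12 10 13 16 5 9 17 11 3)(8 14)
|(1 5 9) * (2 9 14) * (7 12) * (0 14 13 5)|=10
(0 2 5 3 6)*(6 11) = (0 2 5 3 11 6) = [2, 1, 5, 11, 4, 3, 0, 7, 8, 9, 10, 6]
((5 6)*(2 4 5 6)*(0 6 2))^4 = (0 5 4 2 6)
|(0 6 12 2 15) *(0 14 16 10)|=|(0 6 12 2 15 14 16 10)|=8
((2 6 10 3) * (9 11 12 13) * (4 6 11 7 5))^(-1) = (2 3 10 6 4 5 7 9 13 12 11)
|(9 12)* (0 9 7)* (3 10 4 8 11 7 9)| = |(0 3 10 4 8 11 7)(9 12)| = 14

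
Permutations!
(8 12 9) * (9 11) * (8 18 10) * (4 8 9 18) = (4 8 12 11 18 10 9) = [0, 1, 2, 3, 8, 5, 6, 7, 12, 4, 9, 18, 11, 13, 14, 15, 16, 17, 10]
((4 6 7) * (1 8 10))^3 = ((1 8 10)(4 6 7))^3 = (10)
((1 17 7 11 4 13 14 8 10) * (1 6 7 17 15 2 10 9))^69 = (17)(1 14 11 10)(2 9 13 7)(4 6 15 8)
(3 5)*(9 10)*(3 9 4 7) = (3 5 9 10 4 7) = [0, 1, 2, 5, 7, 9, 6, 3, 8, 10, 4]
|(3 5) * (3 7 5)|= |(5 7)|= 2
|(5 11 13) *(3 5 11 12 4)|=4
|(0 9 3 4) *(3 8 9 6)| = 4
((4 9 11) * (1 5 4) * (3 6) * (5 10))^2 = ((1 10 5 4 9 11)(3 6))^2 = (1 5 9)(4 11 10)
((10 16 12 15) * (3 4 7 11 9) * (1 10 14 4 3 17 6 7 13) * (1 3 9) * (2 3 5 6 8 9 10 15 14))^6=(17)(1 12 7 10 5 2 4)(3 13 15 14 11 16 6)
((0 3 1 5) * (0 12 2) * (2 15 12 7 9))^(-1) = (0 2 9 7 5 1 3)(12 15) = ((0 3 1 5 7 9 2)(12 15))^(-1)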